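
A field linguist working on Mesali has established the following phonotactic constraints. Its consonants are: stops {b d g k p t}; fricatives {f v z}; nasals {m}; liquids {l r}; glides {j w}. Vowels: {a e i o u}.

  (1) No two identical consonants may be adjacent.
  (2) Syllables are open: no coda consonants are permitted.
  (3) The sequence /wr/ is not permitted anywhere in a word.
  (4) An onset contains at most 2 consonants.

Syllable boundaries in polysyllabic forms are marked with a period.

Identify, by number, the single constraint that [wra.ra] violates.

3

[wra.ra]: contains banned sequence /wr/.
This is a violation of constraint 3: "The sequence /wr/ is not permitted anywhere in a word."
The remaining constraints (1, 2, 4) are satisfied.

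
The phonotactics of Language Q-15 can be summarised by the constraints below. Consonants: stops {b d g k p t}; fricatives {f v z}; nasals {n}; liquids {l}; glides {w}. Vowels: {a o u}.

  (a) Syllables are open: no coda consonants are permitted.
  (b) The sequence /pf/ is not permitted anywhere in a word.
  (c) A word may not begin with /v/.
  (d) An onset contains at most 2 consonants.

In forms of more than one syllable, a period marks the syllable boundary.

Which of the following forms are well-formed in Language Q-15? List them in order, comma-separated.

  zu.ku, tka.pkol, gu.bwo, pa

zu.ku — σ1 onset /z/, coda /∅/ ok; σ2 onset /k/, coda /∅/ ok → well-formed
tka.pkol — violates constraint (a): syllable 2 coda /l/ has 1 consonant (> 0) → ill-formed
gu.bwo — σ1 onset /g/, coda /∅/ ok; σ2 onset /bw/ (2C), coda /∅/ ok → well-formed
pa — σ1 onset /p/, coda /∅/ ok → well-formed

zu.ku, gu.bwo, pa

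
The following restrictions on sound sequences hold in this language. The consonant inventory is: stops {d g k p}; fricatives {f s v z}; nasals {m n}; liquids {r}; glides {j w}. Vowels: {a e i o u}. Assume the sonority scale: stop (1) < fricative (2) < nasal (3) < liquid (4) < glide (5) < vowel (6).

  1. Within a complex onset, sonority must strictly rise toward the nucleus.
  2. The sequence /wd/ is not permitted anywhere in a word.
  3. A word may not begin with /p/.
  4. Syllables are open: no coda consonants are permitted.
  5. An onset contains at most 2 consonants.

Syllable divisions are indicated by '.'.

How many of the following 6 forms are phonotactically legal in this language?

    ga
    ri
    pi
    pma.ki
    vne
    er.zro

3

ga — σ1 onset /g/, coda /∅/ ok → phonotactically legal
ri — σ1 onset /r/, coda /∅/ ok → phonotactically legal
pi — violates constraint 3: word begins with /p/ → phonotactically illegal
pma.ki — violates constraint 3: word begins with /p/ → phonotactically illegal
vne — σ1 onset /vn/ (2→3 rises), coda /∅/ ok → phonotactically legal
er.zro — violates constraint 4: syllable 1 coda /r/ has 1 consonant (> 0) → phonotactically illegal
Phonotactically legal: ga, ri, vne → 3.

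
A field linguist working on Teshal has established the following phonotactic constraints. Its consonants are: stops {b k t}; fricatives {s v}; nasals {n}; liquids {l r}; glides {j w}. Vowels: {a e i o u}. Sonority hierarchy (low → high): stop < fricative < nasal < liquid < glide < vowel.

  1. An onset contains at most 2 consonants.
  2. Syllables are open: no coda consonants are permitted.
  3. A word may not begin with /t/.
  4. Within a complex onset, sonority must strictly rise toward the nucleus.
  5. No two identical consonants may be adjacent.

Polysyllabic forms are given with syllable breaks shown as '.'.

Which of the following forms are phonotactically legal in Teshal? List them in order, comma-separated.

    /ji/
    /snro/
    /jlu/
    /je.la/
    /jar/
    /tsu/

/ji/, /je.la/

/ji/ — σ1 onset /j/, coda /∅/ ok → phonotactically legal
/snro/ — violates constraint 1: syllable 1 onset /snr/ has 3 consonants (> 2) → phonotactically illegal
/jlu/ — violates constraint 4: syllable 1 onset /jl/: /j/ (glide, 5) → /l/ (liquid, 4) does not rise → phonotactically illegal
/je.la/ — σ1 onset /j/, coda /∅/ ok; σ2 onset /l/, coda /∅/ ok → phonotactically legal
/jar/ — violates constraint 2: syllable 1 coda /r/ has 1 consonant (> 0) → phonotactically illegal
/tsu/ — violates constraint 3: word begins with /t/ → phonotactically illegal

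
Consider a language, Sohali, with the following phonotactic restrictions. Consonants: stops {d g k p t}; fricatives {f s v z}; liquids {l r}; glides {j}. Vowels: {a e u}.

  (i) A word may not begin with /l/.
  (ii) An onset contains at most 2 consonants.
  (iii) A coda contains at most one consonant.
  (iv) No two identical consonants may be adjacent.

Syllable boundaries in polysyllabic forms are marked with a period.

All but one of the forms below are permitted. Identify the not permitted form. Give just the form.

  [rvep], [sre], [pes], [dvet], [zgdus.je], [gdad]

[rvep] — σ1 onset /rv/ (2C), coda /p/ ok → permitted
[sre] — σ1 onset /sr/ (2C), coda /∅/ ok → permitted
[pes] — σ1 onset /p/, coda /s/ ok → permitted
[dvet] — σ1 onset /dv/ (2C), coda /t/ ok → permitted
[zgdus.je] — violates constraint (ii): syllable 1 onset /zgd/ has 3 consonants (> 2) → not permitted
[gdad] — σ1 onset /gd/ (2C), coda /d/ ok → permitted

[zgdus.je]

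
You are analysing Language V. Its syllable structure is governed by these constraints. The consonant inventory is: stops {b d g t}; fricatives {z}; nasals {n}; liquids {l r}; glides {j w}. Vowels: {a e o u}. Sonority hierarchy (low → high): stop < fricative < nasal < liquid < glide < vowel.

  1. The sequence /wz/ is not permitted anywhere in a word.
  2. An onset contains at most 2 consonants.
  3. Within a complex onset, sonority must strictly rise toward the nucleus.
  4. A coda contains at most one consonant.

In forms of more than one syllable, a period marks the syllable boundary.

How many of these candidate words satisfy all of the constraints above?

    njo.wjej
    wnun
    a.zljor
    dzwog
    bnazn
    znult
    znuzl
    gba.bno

0

njo.wjej — violates constraint 3: syllable 2 onset /wj/: /w/ (glide, 5) → /j/ (glide, 5) does not rise → not permitted
wnun — violates constraint 3: syllable 1 onset /wn/: /w/ (glide, 5) → /n/ (nasal, 3) does not rise → not permitted
a.zljor — violates constraint 2: syllable 2 onset /zlj/ has 3 consonants (> 2) → not permitted
dzwog — violates constraint 2: syllable 1 onset /dzw/ has 3 consonants (> 2) → not permitted
bnazn — violates constraint 4: syllable 1 coda /zn/ has 2 consonants (> 1) → not permitted
znult — violates constraint 4: syllable 1 coda /lt/ has 2 consonants (> 1) → not permitted
znuzl — violates constraint 4: syllable 1 coda /zl/ has 2 consonants (> 1) → not permitted
gba.bno — violates constraint 3: syllable 1 onset /gb/: /g/ (stop, 1) → /b/ (stop, 1) does not rise → not permitted
No form is permitted → 0.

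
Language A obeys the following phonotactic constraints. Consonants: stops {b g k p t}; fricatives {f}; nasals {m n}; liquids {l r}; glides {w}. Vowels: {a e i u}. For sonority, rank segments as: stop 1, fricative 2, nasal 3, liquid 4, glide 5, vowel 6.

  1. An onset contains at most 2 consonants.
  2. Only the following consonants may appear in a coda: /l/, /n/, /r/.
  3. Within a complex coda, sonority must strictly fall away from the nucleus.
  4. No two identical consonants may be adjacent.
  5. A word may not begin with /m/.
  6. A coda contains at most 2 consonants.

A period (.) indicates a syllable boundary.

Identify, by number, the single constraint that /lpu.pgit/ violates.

/lpu.pgit/: syllable 2 coda contains /t/, which is not a licensed coda consonant.
This is a violation of constraint 2: "Only the following consonants may appear in a coda: /l/, /n/, /r/."
The remaining constraints (1, 3, 4, 5, 6) are satisfied.

2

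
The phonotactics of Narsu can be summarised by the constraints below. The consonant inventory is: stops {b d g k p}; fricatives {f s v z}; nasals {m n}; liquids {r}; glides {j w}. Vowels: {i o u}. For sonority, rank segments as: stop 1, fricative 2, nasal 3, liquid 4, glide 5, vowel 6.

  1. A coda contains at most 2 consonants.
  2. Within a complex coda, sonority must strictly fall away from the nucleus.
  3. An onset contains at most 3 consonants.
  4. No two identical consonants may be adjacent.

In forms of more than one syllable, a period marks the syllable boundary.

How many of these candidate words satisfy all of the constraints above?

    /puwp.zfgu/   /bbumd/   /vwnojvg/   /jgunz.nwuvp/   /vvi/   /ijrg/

2

/puwp.zfgu/ — σ1 onset /p/, coda /wp/ (5→1 falls) ok; σ2 onset /zfg/ (3C), coda /∅/ ok → permitted
/bbumd/ — violates constraint 4: adjacent identical consonants /bb/ → not permitted
/vwnojvg/ — violates constraint 1: syllable 1 coda /jvg/ has 3 consonants (> 2) → not permitted
/jgunz.nwuvp/ — σ1 onset /jg/ (2C), coda /nz/ (3→2 falls) ok; σ2 onset /nw/ (2C), coda /vp/ (2→1 falls) ok → permitted
/vvi/ — violates constraint 4: adjacent identical consonants /vv/ → not permitted
/ijrg/ — violates constraint 1: syllable 1 coda /jrg/ has 3 consonants (> 2) → not permitted
Permitted: /puwp.zfgu/, /jgunz.nwuvp/ → 2.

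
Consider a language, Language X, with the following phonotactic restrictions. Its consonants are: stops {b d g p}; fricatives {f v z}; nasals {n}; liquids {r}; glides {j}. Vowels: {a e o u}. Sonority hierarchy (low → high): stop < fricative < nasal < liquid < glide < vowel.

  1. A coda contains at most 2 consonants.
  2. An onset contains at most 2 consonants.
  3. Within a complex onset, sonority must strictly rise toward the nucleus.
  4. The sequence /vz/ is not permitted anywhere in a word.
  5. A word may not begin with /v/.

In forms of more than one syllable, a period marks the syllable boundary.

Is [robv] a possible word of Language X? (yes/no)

[robv] — σ1 onset /r/, coda /bv/ (2C) ok → licit

yes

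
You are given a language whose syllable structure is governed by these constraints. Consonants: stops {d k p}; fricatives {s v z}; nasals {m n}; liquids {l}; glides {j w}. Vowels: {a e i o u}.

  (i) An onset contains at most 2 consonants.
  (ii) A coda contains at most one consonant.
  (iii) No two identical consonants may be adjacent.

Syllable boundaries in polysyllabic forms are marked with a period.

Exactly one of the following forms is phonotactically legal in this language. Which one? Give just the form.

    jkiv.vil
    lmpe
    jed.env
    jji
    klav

klav

jkiv.vil — violates constraint (iii): adjacent identical consonants /vv/ → phonotactically illegal
lmpe — violates constraint (i): syllable 1 onset /lmp/ has 3 consonants (> 2) → phonotactically illegal
jed.env — violates constraint (ii): syllable 2 coda /nv/ has 2 consonants (> 1) → phonotactically illegal
jji — violates constraint (iii): adjacent identical consonants /jj/ → phonotactically illegal
klav — σ1 onset /kl/ (2C), coda /v/ ok → phonotactically legal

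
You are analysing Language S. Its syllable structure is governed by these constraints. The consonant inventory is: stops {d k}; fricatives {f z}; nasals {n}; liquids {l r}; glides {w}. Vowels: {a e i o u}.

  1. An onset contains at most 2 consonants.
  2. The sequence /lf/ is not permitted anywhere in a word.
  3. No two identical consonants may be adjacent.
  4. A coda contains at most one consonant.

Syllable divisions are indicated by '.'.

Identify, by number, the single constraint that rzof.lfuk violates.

rzof.lfuk: contains banned sequence /lf/.
This is a violation of constraint 2: "The sequence /lf/ is not permitted anywhere in a word."
The remaining constraints (1, 3, 4) are satisfied.

2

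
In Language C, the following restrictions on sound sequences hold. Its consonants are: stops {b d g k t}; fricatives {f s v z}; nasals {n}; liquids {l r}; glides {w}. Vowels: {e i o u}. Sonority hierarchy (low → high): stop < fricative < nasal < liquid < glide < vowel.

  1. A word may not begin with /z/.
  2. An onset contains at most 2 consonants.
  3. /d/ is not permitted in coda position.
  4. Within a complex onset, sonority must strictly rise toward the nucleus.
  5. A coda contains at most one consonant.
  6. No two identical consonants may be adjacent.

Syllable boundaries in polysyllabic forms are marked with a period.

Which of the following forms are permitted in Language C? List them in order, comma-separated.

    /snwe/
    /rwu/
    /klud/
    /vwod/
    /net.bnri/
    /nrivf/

/rwu/

/snwe/ — violates constraint 2: syllable 1 onset /snw/ has 3 consonants (> 2) → not permitted
/rwu/ — σ1 onset /rw/ (4→5 rises), coda /∅/ ok → permitted
/klud/ — violates constraint 3: syllable 1 coda contains /d/ → not permitted
/vwod/ — violates constraint 3: syllable 1 coda contains /d/ → not permitted
/net.bnri/ — violates constraint 2: syllable 2 onset /bnr/ has 3 consonants (> 2) → not permitted
/nrivf/ — violates constraint 5: syllable 1 coda /vf/ has 2 consonants (> 1) → not permitted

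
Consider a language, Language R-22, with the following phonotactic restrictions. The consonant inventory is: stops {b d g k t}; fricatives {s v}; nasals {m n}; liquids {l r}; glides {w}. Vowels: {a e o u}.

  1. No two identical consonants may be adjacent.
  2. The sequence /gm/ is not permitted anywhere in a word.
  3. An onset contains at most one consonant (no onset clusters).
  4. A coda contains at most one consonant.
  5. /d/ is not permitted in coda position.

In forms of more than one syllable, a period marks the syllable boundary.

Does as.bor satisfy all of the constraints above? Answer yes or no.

yes

as.bor — σ1 onset /∅/, coda /s/ ok; σ2 onset /b/, coda /r/ ok → licit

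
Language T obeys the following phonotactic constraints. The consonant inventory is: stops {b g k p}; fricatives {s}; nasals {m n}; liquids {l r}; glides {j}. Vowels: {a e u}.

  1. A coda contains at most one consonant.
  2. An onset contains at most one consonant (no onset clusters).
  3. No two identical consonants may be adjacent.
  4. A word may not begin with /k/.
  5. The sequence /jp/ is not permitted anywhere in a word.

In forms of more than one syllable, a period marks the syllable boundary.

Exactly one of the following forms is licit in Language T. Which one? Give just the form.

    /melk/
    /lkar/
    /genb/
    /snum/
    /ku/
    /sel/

/melk/ — violates constraint 1: syllable 1 coda /lk/ has 2 consonants (> 1) → illicit
/lkar/ — violates constraint 2: syllable 1 onset /lk/ has 2 consonants (> 1) → illicit
/genb/ — violates constraint 1: syllable 1 coda /nb/ has 2 consonants (> 1) → illicit
/snum/ — violates constraint 2: syllable 1 onset /sn/ has 2 consonants (> 1) → illicit
/ku/ — violates constraint 4: word begins with /k/ → illicit
/sel/ — σ1 onset /s/, coda /l/ ok → licit

/sel/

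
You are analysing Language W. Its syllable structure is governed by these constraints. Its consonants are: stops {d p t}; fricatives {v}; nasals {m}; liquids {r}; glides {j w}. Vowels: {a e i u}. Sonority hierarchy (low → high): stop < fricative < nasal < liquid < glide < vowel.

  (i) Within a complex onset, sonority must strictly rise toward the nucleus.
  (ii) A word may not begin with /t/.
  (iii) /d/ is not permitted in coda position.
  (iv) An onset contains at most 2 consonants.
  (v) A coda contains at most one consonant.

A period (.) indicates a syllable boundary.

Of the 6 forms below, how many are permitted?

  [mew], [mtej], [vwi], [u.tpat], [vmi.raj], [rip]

4

[mew] — σ1 onset /m/, coda /w/ ok → permitted
[mtej] — violates constraint (i): syllable 1 onset /mt/: /m/ (nasal, 3) → /t/ (stop, 1) does not rise → not permitted
[vwi] — σ1 onset /vw/ (2→5 rises), coda /∅/ ok → permitted
[u.tpat] — violates constraint (i): syllable 2 onset /tp/: /t/ (stop, 1) → /p/ (stop, 1) does not rise → not permitted
[vmi.raj] — σ1 onset /vm/ (2→3 rises), coda /∅/ ok; σ2 onset /r/, coda /j/ ok → permitted
[rip] — σ1 onset /r/, coda /p/ ok → permitted
Permitted: [mew], [vwi], [vmi.raj], [rip] → 4.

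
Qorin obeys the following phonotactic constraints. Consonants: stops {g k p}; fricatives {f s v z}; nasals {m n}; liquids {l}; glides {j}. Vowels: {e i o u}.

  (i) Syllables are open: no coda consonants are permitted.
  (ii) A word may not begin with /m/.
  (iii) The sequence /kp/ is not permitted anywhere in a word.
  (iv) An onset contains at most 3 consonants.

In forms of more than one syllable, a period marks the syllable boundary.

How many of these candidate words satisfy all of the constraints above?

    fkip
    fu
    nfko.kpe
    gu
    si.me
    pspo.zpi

4

fkip — violates constraint (i): syllable 1 coda /p/ has 1 consonant (> 0) → ill-formed
fu — σ1 onset /f/, coda /∅/ ok → well-formed
nfko.kpe — violates constraint (iii): contains banned sequence /kp/ → ill-formed
gu — σ1 onset /g/, coda /∅/ ok → well-formed
si.me — σ1 onset /s/, coda /∅/ ok; σ2 onset /m/, coda /∅/ ok → well-formed
pspo.zpi — σ1 onset /psp/ (3C), coda /∅/ ok; σ2 onset /zp/ (2C), coda /∅/ ok → well-formed
Well-formed: fu, gu, si.me, pspo.zpi → 4.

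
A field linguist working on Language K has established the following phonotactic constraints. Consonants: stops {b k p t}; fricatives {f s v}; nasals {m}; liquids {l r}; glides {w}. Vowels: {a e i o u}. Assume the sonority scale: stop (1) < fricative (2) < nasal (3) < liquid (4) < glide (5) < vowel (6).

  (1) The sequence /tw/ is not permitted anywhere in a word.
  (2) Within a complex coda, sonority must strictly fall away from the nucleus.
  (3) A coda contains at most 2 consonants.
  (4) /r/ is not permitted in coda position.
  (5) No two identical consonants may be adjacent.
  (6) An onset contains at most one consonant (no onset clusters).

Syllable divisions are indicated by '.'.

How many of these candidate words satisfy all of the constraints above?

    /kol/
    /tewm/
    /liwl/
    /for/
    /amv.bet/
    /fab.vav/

5

/kol/ — σ1 onset /k/, coda /l/ ok → phonotactically legal
/tewm/ — σ1 onset /t/, coda /wm/ (5→3 falls) ok → phonotactically legal
/liwl/ — σ1 onset /l/, coda /wl/ (5→4 falls) ok → phonotactically legal
/for/ — violates constraint 4: syllable 1 coda contains /r/ → phonotactically illegal
/amv.bet/ — σ1 onset /∅/, coda /mv/ (3→2 falls) ok; σ2 onset /b/, coda /t/ ok → phonotactically legal
/fab.vav/ — σ1 onset /f/, coda /b/ ok; σ2 onset /v/, coda /v/ ok → phonotactically legal
Phonotactically legal: /kol/, /tewm/, /liwl/, /amv.bet/, /fab.vav/ → 5.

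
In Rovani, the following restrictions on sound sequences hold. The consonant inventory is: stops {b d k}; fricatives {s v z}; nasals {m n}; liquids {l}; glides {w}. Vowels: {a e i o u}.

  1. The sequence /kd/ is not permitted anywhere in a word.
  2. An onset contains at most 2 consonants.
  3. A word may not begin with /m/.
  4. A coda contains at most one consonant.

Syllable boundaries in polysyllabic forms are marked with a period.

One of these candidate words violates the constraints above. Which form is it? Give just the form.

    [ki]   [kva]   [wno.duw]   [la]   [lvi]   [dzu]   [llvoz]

[llvoz]

[ki] — σ1 onset /k/, coda /∅/ ok → well-formed
[kva] — σ1 onset /kv/ (2C), coda /∅/ ok → well-formed
[wno.duw] — σ1 onset /wn/ (2C), coda /∅/ ok; σ2 onset /d/, coda /w/ ok → well-formed
[la] — σ1 onset /l/, coda /∅/ ok → well-formed
[lvi] — σ1 onset /lv/ (2C), coda /∅/ ok → well-formed
[dzu] — σ1 onset /dz/ (2C), coda /∅/ ok → well-formed
[llvoz] — violates constraint 2: syllable 1 onset /llv/ has 3 consonants (> 2) → ill-formed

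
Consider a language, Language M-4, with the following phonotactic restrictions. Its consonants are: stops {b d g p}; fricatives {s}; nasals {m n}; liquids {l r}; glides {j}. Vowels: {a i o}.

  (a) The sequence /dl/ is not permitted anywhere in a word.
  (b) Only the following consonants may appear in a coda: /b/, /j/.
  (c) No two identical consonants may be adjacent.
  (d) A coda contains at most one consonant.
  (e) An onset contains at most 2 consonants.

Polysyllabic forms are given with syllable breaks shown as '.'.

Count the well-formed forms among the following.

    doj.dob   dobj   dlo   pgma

doj.dob — σ1 onset /d/, coda /j/ ok; σ2 onset /d/, coda /b/ ok → well-formed
dobj — violates constraint (d): syllable 1 coda /bj/ has 2 consonants (> 1) → ill-formed
dlo — violates constraint (a): contains banned sequence /dl/ → ill-formed
pgma — violates constraint (e): syllable 1 onset /pgm/ has 3 consonants (> 2) → ill-formed
Well-formed: doj.dob → 1.

1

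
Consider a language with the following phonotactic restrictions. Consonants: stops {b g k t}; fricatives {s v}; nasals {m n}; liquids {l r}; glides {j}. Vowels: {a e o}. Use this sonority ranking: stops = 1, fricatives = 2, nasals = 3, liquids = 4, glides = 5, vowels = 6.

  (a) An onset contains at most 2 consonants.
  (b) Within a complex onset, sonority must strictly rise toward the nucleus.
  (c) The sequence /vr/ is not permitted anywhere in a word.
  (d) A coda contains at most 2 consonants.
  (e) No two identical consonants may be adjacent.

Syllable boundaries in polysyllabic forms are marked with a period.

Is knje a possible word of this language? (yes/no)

knje — violates constraint (a): syllable 1 onset /knj/ has 3 consonants (> 2) → not permitted

no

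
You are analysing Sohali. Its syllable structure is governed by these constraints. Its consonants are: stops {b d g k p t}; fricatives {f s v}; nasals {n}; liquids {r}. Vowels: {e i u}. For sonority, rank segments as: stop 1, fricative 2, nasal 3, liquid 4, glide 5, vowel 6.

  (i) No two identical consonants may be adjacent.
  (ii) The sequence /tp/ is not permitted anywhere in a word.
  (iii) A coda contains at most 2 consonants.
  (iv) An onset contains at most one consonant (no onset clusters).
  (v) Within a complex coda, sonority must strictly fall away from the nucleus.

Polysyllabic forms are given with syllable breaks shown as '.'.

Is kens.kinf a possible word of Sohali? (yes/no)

yes

kens.kinf — σ1 onset /k/, coda /ns/ (3→2 falls) ok; σ2 onset /k/, coda /nf/ (3→2 falls) ok → permitted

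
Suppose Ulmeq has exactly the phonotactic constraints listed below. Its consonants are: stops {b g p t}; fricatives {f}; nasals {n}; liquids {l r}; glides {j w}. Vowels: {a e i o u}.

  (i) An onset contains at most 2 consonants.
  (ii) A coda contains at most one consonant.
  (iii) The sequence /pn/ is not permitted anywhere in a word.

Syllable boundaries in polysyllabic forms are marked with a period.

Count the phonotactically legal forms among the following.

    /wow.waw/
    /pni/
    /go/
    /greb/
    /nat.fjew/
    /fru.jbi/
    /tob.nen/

6

/wow.waw/ — σ1 onset /w/, coda /w/ ok; σ2 onset /w/, coda /w/ ok → phonotactically legal
/pni/ — violates constraint (iii): contains banned sequence /pn/ → phonotactically illegal
/go/ — σ1 onset /g/, coda /∅/ ok → phonotactically legal
/greb/ — σ1 onset /gr/ (2C), coda /b/ ok → phonotactically legal
/nat.fjew/ — σ1 onset /n/, coda /t/ ok; σ2 onset /fj/ (2C), coda /w/ ok → phonotactically legal
/fru.jbi/ — σ1 onset /fr/ (2C), coda /∅/ ok; σ2 onset /jb/ (2C), coda /∅/ ok → phonotactically legal
/tob.nen/ — σ1 onset /t/, coda /b/ ok; σ2 onset /n/, coda /n/ ok → phonotactically legal
Phonotactically legal: /wow.waw/, /go/, /greb/, /nat.fjew/, /fru.jbi/, /tob.nen/ → 6.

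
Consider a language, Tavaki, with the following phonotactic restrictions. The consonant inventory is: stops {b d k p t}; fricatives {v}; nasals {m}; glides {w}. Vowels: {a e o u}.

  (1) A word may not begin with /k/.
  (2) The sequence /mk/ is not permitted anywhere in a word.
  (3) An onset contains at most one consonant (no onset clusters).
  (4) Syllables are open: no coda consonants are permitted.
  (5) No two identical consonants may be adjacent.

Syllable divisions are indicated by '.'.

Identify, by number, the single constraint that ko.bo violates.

ko.bo: word begins with /k/.
This is a violation of constraint 1: "A word may not begin with /k/."
The remaining constraints (2, 3, 4, 5) are satisfied.

1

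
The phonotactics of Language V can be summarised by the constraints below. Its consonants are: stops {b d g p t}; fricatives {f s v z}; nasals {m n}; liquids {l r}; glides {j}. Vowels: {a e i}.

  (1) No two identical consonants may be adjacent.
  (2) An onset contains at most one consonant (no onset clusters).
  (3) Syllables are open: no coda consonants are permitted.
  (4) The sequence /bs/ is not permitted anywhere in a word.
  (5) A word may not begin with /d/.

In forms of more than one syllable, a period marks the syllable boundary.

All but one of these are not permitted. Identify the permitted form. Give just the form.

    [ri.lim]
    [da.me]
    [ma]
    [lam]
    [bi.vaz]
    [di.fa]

[ri.lim] — violates constraint 3: syllable 2 coda /m/ has 1 consonant (> 0) → not permitted
[da.me] — violates constraint 5: word begins with /d/ → not permitted
[ma] — σ1 onset /m/, coda /∅/ ok → permitted
[lam] — violates constraint 3: syllable 1 coda /m/ has 1 consonant (> 0) → not permitted
[bi.vaz] — violates constraint 3: syllable 2 coda /z/ has 1 consonant (> 0) → not permitted
[di.fa] — violates constraint 5: word begins with /d/ → not permitted

[ma]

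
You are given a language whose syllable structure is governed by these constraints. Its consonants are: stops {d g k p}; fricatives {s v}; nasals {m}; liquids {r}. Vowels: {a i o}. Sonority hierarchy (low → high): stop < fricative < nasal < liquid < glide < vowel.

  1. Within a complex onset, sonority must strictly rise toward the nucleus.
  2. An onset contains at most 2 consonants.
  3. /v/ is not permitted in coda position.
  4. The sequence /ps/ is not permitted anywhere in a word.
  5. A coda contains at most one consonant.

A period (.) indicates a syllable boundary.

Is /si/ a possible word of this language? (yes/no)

yes

/si/ — σ1 onset /s/, coda /∅/ ok → well-formed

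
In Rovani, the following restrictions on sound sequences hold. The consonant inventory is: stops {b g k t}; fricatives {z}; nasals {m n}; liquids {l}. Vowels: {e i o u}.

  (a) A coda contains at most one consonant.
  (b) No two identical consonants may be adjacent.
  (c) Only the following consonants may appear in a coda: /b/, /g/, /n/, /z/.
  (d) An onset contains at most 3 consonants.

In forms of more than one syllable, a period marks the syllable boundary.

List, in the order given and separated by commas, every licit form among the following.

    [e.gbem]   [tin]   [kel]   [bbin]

[e.gbem] — violates constraint (c): syllable 2 coda contains /m/, which is not a licensed coda consonant → illicit
[tin] — σ1 onset /t/, coda /n/ ok → licit
[kel] — violates constraint (c): syllable 1 coda contains /l/, which is not a licensed coda consonant → illicit
[bbin] — violates constraint (b): adjacent identical consonants /bb/ → illicit

[tin]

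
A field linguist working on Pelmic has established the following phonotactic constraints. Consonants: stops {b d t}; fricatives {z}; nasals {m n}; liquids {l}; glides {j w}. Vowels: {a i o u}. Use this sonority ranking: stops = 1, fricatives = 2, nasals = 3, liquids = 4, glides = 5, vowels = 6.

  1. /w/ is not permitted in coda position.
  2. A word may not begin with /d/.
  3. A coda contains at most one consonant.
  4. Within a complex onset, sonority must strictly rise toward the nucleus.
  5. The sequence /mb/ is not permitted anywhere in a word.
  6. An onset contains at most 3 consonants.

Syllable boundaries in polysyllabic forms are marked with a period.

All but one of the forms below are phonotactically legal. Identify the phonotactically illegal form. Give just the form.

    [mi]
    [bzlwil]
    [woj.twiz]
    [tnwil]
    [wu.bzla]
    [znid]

[bzlwil]

[mi] — σ1 onset /m/, coda /∅/ ok → phonotactically legal
[bzlwil] — violates constraint 6: syllable 1 onset /bzlw/ has 4 consonants (> 3) → phonotactically illegal
[woj.twiz] — σ1 onset /w/, coda /j/ ok; σ2 onset /tw/ (1→5 rises), coda /z/ ok → phonotactically legal
[tnwil] — σ1 onset /tnw/ (1→3→5 rises), coda /l/ ok → phonotactically legal
[wu.bzla] — σ1 onset /w/, coda /∅/ ok; σ2 onset /bzl/ (1→2→4 rises), coda /∅/ ok → phonotactically legal
[znid] — σ1 onset /zn/ (2→3 rises), coda /d/ ok → phonotactically legal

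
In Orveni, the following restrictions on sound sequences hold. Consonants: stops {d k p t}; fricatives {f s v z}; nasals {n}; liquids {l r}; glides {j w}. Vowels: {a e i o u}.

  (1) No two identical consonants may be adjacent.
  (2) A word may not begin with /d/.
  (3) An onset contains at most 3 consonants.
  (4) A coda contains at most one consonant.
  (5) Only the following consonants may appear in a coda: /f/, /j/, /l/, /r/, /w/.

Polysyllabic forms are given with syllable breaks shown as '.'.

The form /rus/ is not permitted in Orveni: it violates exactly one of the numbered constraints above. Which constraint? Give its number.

5

/rus/: syllable 1 coda contains /s/, which is not a licensed coda consonant.
This is a violation of constraint 5: "Only the following consonants may appear in a coda: /f/, /j/, /l/, /r/, /w/."
The remaining constraints (1, 2, 3, 4) are satisfied.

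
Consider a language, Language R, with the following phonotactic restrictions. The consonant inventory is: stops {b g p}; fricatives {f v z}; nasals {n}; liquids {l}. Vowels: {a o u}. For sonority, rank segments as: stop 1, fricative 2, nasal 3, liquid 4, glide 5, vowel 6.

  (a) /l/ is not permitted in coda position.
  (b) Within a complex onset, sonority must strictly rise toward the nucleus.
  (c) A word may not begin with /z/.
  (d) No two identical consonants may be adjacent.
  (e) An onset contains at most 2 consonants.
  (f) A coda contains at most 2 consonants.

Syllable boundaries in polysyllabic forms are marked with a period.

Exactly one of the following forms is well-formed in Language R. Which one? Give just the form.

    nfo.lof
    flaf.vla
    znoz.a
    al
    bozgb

flaf.vla

nfo.lof — violates constraint (b): syllable 1 onset /nf/: /n/ (nasal, 3) → /f/ (fricative, 2) does not rise → ill-formed
flaf.vla — σ1 onset /fl/ (2→4 rises), coda /f/ ok; σ2 onset /vl/ (2→4 rises), coda /∅/ ok → well-formed
znoz.a — violates constraint (c): word begins with /z/ → ill-formed
al — violates constraint (a): syllable 1 coda contains /l/ → ill-formed
bozgb — violates constraint (f): syllable 1 coda /zgb/ has 3 consonants (> 2) → ill-formed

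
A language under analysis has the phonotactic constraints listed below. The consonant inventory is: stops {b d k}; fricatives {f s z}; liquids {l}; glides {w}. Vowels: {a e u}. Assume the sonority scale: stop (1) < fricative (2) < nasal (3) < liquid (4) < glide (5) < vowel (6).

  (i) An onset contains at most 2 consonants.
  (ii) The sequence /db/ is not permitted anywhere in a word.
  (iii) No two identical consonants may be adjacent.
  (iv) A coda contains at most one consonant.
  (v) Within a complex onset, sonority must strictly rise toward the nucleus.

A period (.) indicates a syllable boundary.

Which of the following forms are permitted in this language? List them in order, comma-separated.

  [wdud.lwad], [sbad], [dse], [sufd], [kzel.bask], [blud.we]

[wdud.lwad] — violates constraint (v): syllable 1 onset /wd/: /w/ (glide, 5) → /d/ (stop, 1) does not rise → not permitted
[sbad] — violates constraint (v): syllable 1 onset /sb/: /s/ (fricative, 2) → /b/ (stop, 1) does not rise → not permitted
[dse] — σ1 onset /ds/ (1→2 rises), coda /∅/ ok → permitted
[sufd] — violates constraint (iv): syllable 1 coda /fd/ has 2 consonants (> 1) → not permitted
[kzel.bask] — violates constraint (iv): syllable 2 coda /sk/ has 2 consonants (> 1) → not permitted
[blud.we] — σ1 onset /bl/ (1→4 rises), coda /d/ ok; σ2 onset /w/, coda /∅/ ok → permitted

[dse], [blud.we]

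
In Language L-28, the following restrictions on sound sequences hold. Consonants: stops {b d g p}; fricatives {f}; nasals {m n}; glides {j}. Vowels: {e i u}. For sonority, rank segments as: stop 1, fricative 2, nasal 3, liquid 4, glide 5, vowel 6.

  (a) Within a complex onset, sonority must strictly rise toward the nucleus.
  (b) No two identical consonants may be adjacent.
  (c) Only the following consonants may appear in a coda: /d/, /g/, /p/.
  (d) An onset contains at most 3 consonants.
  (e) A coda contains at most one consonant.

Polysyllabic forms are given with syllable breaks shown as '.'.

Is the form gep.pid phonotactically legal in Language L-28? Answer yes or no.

gep.pid — violates constraint (b): adjacent identical consonants /pp/ → phonotactically illegal

no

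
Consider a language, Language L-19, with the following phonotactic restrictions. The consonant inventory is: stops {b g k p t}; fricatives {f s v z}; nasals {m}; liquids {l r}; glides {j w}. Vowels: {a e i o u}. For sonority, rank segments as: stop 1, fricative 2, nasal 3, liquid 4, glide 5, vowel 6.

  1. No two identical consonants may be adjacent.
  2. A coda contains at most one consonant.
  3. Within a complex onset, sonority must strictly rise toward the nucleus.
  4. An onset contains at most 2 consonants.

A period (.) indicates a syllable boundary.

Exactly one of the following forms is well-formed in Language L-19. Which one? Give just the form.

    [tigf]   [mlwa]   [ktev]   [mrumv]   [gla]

[tigf] — violates constraint 2: syllable 1 coda /gf/ has 2 consonants (> 1) → ill-formed
[mlwa] — violates constraint 4: syllable 1 onset /mlw/ has 3 consonants (> 2) → ill-formed
[ktev] — violates constraint 3: syllable 1 onset /kt/: /k/ (stop, 1) → /t/ (stop, 1) does not rise → ill-formed
[mrumv] — violates constraint 2: syllable 1 coda /mv/ has 2 consonants (> 1) → ill-formed
[gla] — σ1 onset /gl/ (1→4 rises), coda /∅/ ok → well-formed

[gla]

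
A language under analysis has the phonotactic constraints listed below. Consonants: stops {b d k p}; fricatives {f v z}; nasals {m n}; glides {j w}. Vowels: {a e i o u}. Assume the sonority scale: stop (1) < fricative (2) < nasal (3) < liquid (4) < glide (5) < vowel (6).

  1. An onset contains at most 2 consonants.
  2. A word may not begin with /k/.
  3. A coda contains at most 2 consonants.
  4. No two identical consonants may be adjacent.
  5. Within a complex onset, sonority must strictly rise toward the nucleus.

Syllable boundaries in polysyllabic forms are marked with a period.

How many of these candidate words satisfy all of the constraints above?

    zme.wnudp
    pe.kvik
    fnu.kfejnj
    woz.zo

zme.wnudp — violates constraint 5: syllable 2 onset /wn/: /w/ (glide, 5) → /n/ (nasal, 3) does not rise → illicit
pe.kvik — σ1 onset /p/, coda /∅/ ok; σ2 onset /kv/ (1→2 rises), coda /k/ ok → licit
fnu.kfejnj — violates constraint 3: syllable 2 coda /jnj/ has 3 consonants (> 2) → illicit
woz.zo — violates constraint 4: adjacent identical consonants /zz/ → illicit
Licit: pe.kvik → 1.

1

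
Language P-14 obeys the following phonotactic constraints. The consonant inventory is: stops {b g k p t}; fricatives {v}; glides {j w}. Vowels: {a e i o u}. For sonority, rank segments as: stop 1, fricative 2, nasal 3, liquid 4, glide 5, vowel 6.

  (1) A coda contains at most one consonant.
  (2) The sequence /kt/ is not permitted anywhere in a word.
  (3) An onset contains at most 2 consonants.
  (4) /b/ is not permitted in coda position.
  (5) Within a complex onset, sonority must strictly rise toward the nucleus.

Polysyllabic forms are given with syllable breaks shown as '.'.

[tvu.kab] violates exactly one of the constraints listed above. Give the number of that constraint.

4

[tvu.kab]: syllable 2 coda contains /b/.
This is a violation of constraint 4: "/b/ is not permitted in coda position."
The remaining constraints (1, 2, 3, 5) are satisfied.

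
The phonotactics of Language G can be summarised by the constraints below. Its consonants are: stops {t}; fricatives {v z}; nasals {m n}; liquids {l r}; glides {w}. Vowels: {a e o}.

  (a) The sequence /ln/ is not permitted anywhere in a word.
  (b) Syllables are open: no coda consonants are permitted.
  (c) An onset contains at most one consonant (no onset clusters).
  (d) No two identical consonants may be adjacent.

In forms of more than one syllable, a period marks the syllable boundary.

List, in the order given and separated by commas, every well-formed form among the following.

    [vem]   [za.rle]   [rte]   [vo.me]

[vem] — violates constraint (b): syllable 1 coda /m/ has 1 consonant (> 0) → ill-formed
[za.rle] — violates constraint (c): syllable 2 onset /rl/ has 2 consonants (> 1) → ill-formed
[rte] — violates constraint (c): syllable 1 onset /rt/ has 2 consonants (> 1) → ill-formed
[vo.me] — σ1 onset /v/, coda /∅/ ok; σ2 onset /m/, coda /∅/ ok → well-formed

[vo.me]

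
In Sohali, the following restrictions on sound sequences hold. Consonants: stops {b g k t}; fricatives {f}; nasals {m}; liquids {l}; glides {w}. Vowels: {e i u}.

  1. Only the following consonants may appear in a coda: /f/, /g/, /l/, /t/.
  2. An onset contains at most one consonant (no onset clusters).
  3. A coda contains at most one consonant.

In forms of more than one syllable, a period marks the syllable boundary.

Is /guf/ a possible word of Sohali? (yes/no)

yes

/guf/ — σ1 onset /g/, coda /f/ ok → well-formed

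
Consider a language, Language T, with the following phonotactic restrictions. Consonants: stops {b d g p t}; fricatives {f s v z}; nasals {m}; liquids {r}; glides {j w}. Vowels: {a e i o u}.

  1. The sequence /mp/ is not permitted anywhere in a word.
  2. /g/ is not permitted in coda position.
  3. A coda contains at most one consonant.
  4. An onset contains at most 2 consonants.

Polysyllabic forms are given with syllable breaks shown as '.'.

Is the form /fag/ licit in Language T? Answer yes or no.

/fag/ — violates constraint 2: syllable 1 coda contains /g/ → illicit

no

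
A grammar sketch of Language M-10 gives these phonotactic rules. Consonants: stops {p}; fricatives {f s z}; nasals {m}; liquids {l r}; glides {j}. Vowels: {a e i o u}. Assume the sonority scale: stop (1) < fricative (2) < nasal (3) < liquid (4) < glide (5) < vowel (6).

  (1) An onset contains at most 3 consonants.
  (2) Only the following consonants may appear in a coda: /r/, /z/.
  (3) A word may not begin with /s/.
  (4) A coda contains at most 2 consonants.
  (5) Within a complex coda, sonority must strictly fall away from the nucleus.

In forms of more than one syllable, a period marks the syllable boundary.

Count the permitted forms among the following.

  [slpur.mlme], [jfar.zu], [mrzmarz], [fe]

2

[slpur.mlme] — violates constraint 3: word begins with /s/ → not permitted
[jfar.zu] — σ1 onset /jf/ (2C), coda /r/ ok; σ2 onset /z/, coda /∅/ ok → permitted
[mrzmarz] — violates constraint 1: syllable 1 onset /mrzm/ has 4 consonants (> 3) → not permitted
[fe] — σ1 onset /f/, coda /∅/ ok → permitted
Permitted: [jfar.zu], [fe] → 2.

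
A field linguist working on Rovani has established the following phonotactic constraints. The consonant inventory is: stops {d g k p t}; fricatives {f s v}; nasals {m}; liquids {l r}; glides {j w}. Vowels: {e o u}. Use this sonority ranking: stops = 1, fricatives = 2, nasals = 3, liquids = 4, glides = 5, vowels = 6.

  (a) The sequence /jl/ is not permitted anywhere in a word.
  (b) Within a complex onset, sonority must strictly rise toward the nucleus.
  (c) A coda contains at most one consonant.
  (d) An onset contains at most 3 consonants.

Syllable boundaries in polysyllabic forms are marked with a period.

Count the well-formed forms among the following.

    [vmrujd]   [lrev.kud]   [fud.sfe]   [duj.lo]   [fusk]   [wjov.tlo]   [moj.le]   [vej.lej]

[vmrujd] — violates constraint (c): syllable 1 coda /jd/ has 2 consonants (> 1) → ill-formed
[lrev.kud] — violates constraint (b): syllable 1 onset /lr/: /l/ (liquid, 4) → /r/ (liquid, 4) does not rise → ill-formed
[fud.sfe] — violates constraint (b): syllable 2 onset /sf/: /s/ (fricative, 2) → /f/ (fricative, 2) does not rise → ill-formed
[duj.lo] — violates constraint (a): contains banned sequence /jl/ → ill-formed
[fusk] — violates constraint (c): syllable 1 coda /sk/ has 2 consonants (> 1) → ill-formed
[wjov.tlo] — violates constraint (b): syllable 1 onset /wj/: /w/ (glide, 5) → /j/ (glide, 5) does not rise → ill-formed
[moj.le] — violates constraint (a): contains banned sequence /jl/ → ill-formed
[vej.lej] — violates constraint (a): contains banned sequence /jl/ → ill-formed
No form is well-formed → 0.

0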